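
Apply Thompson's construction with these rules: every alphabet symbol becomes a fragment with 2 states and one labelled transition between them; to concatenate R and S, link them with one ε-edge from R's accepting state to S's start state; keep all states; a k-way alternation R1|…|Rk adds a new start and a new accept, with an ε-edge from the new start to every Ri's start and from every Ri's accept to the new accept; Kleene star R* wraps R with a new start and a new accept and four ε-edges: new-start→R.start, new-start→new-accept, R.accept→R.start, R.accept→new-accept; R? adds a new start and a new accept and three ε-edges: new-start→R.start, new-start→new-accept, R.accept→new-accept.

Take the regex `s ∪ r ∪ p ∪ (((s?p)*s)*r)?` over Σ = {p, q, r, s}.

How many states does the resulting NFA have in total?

Building bottom-up:
Each of the 7 symbol leaves contributes a 2-state fragment.
  s? — 4 states
  s?p — 6 states
  (s?p)* — 8 states
  (s?p)*s — 10 states
  ((s?p)*s)* — 12 states
  ((s?p)*s)*r — 14 states
  (((s?p)*s)*r)? — 16 states
  s ∪ r ∪ p ∪ (((s?p)*s)*r)? — 24 states

24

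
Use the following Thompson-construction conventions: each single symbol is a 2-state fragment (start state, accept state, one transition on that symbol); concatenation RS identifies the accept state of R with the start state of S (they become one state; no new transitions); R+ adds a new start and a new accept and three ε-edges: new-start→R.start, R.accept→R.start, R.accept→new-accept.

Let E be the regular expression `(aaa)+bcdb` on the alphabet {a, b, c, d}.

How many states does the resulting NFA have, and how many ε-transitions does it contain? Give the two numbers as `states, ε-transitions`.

10, 3

Bottom-up over the parse tree:
Each of the 7 symbol leaves contributes 2 states and 0 ε-transitions.
  aaa — 4 states, 0 ε-transitions
  (aaa)+ — 6 states, 3 ε-transitions
  (aaa)+bcdb — 10 states, 3 ε-transitions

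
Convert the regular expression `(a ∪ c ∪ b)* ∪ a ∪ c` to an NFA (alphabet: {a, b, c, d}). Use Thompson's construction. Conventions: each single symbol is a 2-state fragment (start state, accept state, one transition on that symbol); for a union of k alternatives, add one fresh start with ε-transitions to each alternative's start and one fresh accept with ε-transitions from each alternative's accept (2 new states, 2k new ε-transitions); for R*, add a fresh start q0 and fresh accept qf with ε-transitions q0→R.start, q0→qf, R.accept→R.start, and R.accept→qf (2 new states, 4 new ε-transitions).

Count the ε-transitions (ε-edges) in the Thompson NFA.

Bottom-up over the parse tree:
Each of the 5 symbol leaves contributes 0 ε-transitions.
  a ∪ c ∪ b — 6 ε-transitions
  (a ∪ c ∪ b)* — 10 ε-transitions
  (a ∪ c ∪ b)* ∪ a ∪ c — 16 ε-transitions

16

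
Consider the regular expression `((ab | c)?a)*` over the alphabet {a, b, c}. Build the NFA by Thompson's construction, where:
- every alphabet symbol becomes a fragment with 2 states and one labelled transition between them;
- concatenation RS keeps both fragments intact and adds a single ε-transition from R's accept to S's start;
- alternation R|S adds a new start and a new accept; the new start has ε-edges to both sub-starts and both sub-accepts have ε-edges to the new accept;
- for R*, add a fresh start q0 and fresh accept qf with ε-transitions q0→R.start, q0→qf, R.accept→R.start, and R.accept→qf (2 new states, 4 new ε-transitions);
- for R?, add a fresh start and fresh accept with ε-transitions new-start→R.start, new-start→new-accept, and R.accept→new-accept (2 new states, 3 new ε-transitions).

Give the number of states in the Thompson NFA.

14

Building bottom-up:
Each of the 4 symbol leaves contributes a 2-state fragment.
  ab : 4 states
  ab | c : 8 states
  (ab | c)? : 10 states
  (ab | c)?a : 12 states
  ((ab | c)?a)* : 14 states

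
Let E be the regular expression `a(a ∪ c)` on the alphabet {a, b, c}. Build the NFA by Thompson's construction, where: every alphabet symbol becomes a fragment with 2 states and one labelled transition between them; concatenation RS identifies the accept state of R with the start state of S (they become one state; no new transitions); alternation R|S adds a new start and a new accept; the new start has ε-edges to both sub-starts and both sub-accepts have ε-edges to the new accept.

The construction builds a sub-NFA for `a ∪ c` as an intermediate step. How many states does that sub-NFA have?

6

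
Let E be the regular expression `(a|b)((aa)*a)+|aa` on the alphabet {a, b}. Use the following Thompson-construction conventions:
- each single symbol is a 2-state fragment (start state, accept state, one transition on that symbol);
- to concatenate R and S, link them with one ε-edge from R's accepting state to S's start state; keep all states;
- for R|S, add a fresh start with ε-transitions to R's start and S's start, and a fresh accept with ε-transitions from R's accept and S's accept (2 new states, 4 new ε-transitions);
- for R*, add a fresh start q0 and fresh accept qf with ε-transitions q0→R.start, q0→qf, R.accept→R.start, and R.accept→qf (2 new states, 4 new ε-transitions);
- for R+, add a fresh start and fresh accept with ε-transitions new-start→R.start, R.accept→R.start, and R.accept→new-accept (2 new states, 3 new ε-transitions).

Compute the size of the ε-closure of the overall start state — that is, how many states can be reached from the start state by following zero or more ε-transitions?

5

Compute the ε-closure size of each fragment's start state recursively; a symbol fragment's start has no outgoing ε-edge, so its closure is just itself (size 1).
  a|b → new start ε-reaches every alternative's start; none of them accept ε, so the new accept is not reached: |ε-closure| = 1 + 1 + 1 = 3
  aa → |ε-closure| equals the left operand's closure size = 1 (its accept is not ε-reachable, so the closure stops there)
  (aa)* → new start has ε-edges to the inner start and to the new accept, so |ε-closure| = 2 + 1 = 3
  (aa)*a → the left operand accepts ε, so the closure extends into the next operand (via the concat ε-link); |ε-closure| = 3 + 1 = 4
  ((aa)*a)+ → new start ε-reaches only the body's start; the new accept needs a symbol first: |ε-closure| = 1 + 4 = 5
  (a|b)((aa)*a)+ → |ε-closure| equals the left operand's closure size = 3 (its accept is not ε-reachable, so the closure stops there)
  aa → same as the first factor's closure: |ε-closure| = 1
  (a|b)((aa)*a)+|aa → new start ε-reaches every alternative's start; none of them accept ε, so the new accept is not reached: |ε-closure| = 1 + 3 + 1 = 5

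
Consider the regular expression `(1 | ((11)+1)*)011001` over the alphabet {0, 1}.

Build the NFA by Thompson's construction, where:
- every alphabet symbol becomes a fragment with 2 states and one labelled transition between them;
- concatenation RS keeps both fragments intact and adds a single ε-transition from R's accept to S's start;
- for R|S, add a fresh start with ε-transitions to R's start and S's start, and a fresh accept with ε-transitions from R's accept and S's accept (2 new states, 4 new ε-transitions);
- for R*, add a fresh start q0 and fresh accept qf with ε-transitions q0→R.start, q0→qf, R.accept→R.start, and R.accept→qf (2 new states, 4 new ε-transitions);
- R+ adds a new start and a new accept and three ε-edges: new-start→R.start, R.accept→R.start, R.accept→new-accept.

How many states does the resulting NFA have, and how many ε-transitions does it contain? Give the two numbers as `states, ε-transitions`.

Building bottom-up:
Each of the 10 symbol leaves contributes 2 states and 0 ε-transitions.
  11 : 4 states, 1 ε-transition
  (11)+ : 6 states, 4 ε-transitions
  (11)+1 : 8 states, 5 ε-transitions
  ((11)+1)* : 10 states, 9 ε-transitions
  1 | ((11)+1)* : 14 states, 13 ε-transitions
  (1 | ((11)+1)*)011001 : 26 states, 19 ε-transitions

26, 19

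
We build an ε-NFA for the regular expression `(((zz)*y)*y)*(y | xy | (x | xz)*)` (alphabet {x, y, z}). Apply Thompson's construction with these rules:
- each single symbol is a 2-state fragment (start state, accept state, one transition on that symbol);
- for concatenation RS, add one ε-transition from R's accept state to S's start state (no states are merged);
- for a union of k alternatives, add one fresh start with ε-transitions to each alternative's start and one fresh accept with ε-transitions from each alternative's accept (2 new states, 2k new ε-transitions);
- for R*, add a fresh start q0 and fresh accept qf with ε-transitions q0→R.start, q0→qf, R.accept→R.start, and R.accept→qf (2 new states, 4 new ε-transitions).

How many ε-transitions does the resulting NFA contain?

Recursing over subexpressions:
Each of the 10 symbol leaves contributes 0 ε-transitions.
  zz = 1 ε-transition
  (zz)* = 5 ε-transitions
  (zz)*y = 6 ε-transitions
  ((zz)*y)* = 10 ε-transitions
  ((zz)*y)*y = 11 ε-transitions
  (((zz)*y)*y)* = 15 ε-transitions
  xy = 1 ε-transition
  xz = 1 ε-transition
  x | xz = 5 ε-transitions
  (x | xz)* = 9 ε-transitions
  y | xy | (x | xz)* = 16 ε-transitions
  (((zz)*y)*y)*(y | xy | (x | xz)*) = 32 ε-transitions

32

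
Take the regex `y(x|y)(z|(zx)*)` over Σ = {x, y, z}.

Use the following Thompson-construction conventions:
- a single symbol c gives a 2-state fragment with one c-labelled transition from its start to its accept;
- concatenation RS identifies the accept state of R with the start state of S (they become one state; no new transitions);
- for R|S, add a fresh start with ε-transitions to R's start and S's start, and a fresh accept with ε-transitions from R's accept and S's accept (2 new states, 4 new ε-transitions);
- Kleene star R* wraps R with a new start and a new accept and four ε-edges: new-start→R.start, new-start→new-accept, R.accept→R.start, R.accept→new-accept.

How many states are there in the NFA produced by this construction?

15

Building bottom-up:
Each of the 6 symbol leaves contributes a 2-state fragment.
  x|y = 6 states
  zx = 3 states
  (zx)* = 5 states
  z|(zx)* = 9 states
  y(x|y)(z|(zx)*) = 15 states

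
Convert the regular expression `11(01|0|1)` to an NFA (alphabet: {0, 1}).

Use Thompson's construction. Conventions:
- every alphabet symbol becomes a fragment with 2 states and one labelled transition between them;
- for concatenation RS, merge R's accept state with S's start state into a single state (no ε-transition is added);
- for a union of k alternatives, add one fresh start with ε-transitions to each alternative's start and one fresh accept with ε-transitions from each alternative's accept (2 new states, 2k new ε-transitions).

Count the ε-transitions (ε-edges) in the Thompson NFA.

6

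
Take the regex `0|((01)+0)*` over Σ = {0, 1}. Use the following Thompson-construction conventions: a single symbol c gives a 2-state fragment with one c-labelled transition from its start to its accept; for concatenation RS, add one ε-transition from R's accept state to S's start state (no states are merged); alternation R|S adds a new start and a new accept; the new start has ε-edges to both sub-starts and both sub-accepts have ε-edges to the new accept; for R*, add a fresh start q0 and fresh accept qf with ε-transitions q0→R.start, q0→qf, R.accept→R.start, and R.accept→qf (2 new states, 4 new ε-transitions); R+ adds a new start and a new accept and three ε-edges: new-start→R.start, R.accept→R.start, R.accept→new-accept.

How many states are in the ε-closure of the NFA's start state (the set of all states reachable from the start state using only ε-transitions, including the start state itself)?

7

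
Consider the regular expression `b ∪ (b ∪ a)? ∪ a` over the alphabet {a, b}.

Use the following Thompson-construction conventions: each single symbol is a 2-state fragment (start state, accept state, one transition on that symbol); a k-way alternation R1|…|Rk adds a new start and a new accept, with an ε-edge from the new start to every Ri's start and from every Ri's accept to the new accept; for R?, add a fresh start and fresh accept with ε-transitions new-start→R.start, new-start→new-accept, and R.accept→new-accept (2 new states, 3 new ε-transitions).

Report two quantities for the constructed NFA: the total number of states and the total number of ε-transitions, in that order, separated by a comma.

14, 13

Bottom-up over the parse tree:
Each of the 4 symbol leaves contributes 2 states and 0 ε-transitions.
  b ∪ a : 6 states, 4 ε-transitions
  (b ∪ a)? : 8 states, 7 ε-transitions
  b ∪ (b ∪ a)? ∪ a : 14 states, 13 ε-transitions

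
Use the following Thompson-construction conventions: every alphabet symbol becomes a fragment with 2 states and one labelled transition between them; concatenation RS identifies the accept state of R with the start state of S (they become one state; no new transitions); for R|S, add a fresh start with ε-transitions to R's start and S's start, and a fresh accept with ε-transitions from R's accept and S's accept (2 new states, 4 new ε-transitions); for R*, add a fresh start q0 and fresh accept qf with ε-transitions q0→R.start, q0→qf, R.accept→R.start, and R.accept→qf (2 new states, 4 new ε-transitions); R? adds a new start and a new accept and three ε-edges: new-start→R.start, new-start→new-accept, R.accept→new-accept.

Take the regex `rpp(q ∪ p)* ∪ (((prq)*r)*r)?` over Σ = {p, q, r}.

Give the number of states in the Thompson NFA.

Building bottom-up:
Each of the 10 symbol leaves contributes a 2-state fragment.
  q ∪ p → 6 states
  (q ∪ p)* → 8 states
  rpp(q ∪ p)* → 11 states
  prq → 4 states
  (prq)* → 6 states
  (prq)*r → 7 states
  ((prq)*r)* → 9 states
  ((prq)*r)*r → 10 states
  (((prq)*r)*r)? → 12 states
  rpp(q ∪ p)* ∪ (((prq)*r)*r)? → 25 states

25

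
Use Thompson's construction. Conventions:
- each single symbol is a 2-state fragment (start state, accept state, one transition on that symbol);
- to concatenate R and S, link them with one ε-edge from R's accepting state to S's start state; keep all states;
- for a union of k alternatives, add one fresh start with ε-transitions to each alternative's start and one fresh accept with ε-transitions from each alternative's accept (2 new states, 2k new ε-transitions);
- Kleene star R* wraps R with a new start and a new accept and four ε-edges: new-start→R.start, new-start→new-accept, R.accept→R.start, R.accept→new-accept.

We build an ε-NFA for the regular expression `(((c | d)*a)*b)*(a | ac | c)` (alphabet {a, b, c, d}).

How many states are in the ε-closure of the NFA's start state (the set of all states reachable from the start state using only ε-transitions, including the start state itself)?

15

Work bottom-up. For each fragment F, track |ε-closure(F.start)| and whether F's accept lies in that closure (i.e. whether F accepts ε). A single-symbol fragment has closure size 1 and does not accept ε.
  c | d — C = 1 + 1 + 1 = 3 (the new accept is not ε-reachable since no branch accepts ε)
  (c | d)* — new start has ε-edges to the inner start and to the new accept, so C = 2 + 3 = 5
  (c | d)*a — the left operand accepts ε, so the closure extends into the next operand (via the concat ε-link); C = 5 + 1 = 6
  ((c | d)*a)* — new start has ε-edges to the inner start and to the new accept, so C = 2 + 6 = 8
  ((c | d)*a)*b — the left operand accepts ε, so the closure extends into the next operand (via the concat ε-link); C = 8 + 1 = 9
  (((c | d)*a)*b)* — C = 1 (new start) + 9 (body) + 1 (new accept) = 11
  ac — C equals the left operand's closure size = 1 (its accept is not ε-reachable, so the closure stops there)
  a | ac | c — new start ε-reaches every alternative's start; none of them accept ε, so the new accept is not reached: C = 1 + 1 + 1 + 1 = 4
  (((c | d)*a)*b)*(a | ac | c) — C = 11 + 4 = 15 (closure spills across the concat boundary because the left factor accepts ε)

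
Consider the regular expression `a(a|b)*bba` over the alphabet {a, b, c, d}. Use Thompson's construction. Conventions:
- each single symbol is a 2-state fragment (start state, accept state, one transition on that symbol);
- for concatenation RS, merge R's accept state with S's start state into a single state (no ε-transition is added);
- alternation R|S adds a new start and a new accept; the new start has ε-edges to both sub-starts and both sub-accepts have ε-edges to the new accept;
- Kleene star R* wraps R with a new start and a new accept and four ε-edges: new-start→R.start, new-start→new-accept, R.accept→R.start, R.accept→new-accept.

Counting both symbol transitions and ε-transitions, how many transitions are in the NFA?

Building bottom-up:
Each of the 6 symbol leaves contributes 1 transition (1 symbol, 0 ε).
  a|b — 6 transitions (2 symbol, 4 ε)
  (a|b)* — 10 transitions (2 symbol, 8 ε)
  a(a|b)*bba — 14 transitions (6 symbol, 8 ε)

14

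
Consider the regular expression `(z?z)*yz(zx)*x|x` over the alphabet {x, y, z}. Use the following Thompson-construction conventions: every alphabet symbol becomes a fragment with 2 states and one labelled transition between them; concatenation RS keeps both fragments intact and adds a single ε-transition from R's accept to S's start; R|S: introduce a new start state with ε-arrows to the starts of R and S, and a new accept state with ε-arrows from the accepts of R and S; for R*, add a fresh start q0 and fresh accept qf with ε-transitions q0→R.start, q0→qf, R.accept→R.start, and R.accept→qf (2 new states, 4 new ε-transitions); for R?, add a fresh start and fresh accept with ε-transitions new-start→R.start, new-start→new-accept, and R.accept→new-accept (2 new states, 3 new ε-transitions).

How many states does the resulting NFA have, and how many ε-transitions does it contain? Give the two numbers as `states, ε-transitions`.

24, 21

Building bottom-up:
Each of the 8 symbol leaves contributes 2 states and 0 ε-transitions.
  z? : 4 states, 3 ε-transitions
  z?z : 6 states, 4 ε-transitions
  (z?z)* : 8 states, 8 ε-transitions
  zx : 4 states, 1 ε-transition
  (zx)* : 6 states, 5 ε-transitions
  (z?z)*yz(zx)*x : 20 states, 17 ε-transitions
  (z?z)*yz(zx)*x|x : 24 states, 21 ε-transitions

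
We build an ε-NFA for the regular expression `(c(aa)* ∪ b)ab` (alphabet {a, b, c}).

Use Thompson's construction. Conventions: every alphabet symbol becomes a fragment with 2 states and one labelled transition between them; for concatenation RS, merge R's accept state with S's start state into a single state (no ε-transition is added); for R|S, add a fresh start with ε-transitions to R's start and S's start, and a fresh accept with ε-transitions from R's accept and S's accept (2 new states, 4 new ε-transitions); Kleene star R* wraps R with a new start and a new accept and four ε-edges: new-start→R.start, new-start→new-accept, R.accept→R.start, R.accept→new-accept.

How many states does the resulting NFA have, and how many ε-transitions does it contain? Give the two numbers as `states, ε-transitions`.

12, 8

Building bottom-up:
Each of the 6 symbol leaves contributes 2 states and 0 ε-transitions.
  aa — 3 states, 0 ε-transitions
  (aa)* — 5 states, 4 ε-transitions
  c(aa)* — 6 states, 4 ε-transitions
  c(aa)* ∪ b — 10 states, 8 ε-transitions
  (c(aa)* ∪ b)ab — 12 states, 8 ε-transitions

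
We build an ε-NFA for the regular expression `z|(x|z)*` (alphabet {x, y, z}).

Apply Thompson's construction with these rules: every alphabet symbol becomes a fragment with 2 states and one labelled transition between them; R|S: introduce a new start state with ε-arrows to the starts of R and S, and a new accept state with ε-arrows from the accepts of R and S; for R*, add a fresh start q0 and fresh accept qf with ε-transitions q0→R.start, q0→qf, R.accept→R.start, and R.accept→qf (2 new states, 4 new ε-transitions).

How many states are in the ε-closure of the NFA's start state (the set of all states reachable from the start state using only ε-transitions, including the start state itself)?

Let C(F) = |ε-closure(F.start)| within fragment F, and note whether F accepts ε. Symbol fragments have C = 1 and do not accept ε. Then:
  x|z → |closure| = 1 + 1 + 1 = 3 (the new accept is not ε-reachable since no branch accepts ε)
  (x|z)* → new start has ε-edges to the inner start and to the new accept, so |closure| = 2 + 3 = 5
  z|(x|z)* → new start ε-reaches every alternative's start; at least one alternative accepts ε, so the union's new accept is reached too: |closure| = 1 + 1 + 5 + 1 = 8

8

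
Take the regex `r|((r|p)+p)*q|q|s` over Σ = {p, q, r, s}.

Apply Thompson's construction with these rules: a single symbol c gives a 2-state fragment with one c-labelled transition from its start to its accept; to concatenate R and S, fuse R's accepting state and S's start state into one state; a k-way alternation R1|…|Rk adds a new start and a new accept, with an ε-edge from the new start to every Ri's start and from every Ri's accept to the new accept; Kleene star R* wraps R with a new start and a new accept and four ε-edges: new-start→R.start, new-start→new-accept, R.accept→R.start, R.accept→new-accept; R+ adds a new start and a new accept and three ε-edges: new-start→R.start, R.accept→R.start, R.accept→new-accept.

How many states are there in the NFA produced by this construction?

Building bottom-up:
Each of the 7 symbol leaves contributes a 2-state fragment.
  r|p — 6 states
  (r|p)+ — 8 states
  (r|p)+p — 9 states
  ((r|p)+p)* — 11 states
  ((r|p)+p)*q — 12 states
  r|((r|p)+p)*q|q|s — 20 states

20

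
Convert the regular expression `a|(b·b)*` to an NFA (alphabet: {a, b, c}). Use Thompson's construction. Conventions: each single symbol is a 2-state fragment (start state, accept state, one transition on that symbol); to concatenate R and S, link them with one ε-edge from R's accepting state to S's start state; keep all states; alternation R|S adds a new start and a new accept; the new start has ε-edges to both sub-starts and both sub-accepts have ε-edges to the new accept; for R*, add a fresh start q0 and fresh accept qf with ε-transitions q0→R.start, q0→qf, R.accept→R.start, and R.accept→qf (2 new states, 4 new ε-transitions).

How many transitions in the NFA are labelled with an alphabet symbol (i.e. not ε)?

3

Building bottom-up:
Each of the 3 symbol leaves contributes exactly 1 symbol transition.
  b·b → 2 symbol transitions
  (b·b)* → 2 symbol transitions
  a|(b·b)* → 3 symbol transitions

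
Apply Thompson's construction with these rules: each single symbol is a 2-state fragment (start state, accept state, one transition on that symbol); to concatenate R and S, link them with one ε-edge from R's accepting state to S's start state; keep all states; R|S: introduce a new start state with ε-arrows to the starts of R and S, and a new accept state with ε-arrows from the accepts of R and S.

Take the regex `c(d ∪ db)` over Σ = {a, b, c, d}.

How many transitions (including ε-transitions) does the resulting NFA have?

10

Recursing over subexpressions:
Each of the 4 symbol leaves contributes 1 transition (1 symbol, 0 ε).
  db → 3 transitions (2 symbol, 1 ε)
  d ∪ db → 8 transitions (3 symbol, 5 ε)
  c(d ∪ db) → 10 transitions (4 symbol, 6 ε)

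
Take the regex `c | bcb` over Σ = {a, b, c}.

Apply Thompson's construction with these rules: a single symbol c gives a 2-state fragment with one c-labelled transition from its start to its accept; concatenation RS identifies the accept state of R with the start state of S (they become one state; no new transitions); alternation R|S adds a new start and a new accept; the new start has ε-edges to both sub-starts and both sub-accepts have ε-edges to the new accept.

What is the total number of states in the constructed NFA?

Recursing over subexpressions:
Each of the 4 symbol leaves contributes a 2-state fragment.
  bcb : 4 states
  c | bcb : 8 states

8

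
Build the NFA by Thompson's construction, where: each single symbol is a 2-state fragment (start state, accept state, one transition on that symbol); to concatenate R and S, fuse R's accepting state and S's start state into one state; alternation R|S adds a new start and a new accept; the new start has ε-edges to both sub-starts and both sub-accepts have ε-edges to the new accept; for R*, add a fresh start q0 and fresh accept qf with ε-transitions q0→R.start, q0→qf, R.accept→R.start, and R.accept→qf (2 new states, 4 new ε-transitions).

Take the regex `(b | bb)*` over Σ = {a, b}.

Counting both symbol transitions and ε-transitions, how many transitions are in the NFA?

11

Recursing over subexpressions:
Each of the 3 symbol leaves contributes 1 transition (1 symbol, 0 ε).
  bb → 2 transitions (2 symbol, 0 ε)
  b | bb → 7 transitions (3 symbol, 4 ε)
  (b | bb)* → 11 transitions (3 symbol, 8 ε)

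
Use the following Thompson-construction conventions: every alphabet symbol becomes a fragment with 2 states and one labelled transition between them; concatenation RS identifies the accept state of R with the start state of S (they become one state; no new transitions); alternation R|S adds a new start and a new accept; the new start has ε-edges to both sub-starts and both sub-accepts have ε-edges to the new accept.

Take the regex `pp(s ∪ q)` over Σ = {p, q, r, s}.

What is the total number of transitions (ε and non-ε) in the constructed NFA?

8

Building bottom-up:
Each of the 4 symbol leaves contributes 1 transition (1 symbol, 0 ε).
  s ∪ q : 6 transitions (2 symbol, 4 ε)
  pp(s ∪ q) : 8 transitions (4 symbol, 4 ε)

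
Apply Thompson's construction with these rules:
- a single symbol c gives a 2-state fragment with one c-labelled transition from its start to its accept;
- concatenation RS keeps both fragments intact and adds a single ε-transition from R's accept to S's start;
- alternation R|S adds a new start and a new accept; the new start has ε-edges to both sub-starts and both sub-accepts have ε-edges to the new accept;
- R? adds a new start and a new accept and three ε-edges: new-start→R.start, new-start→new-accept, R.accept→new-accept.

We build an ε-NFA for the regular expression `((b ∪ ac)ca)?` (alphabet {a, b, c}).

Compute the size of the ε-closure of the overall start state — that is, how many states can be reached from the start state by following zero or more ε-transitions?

Let C(F) = |ε-closure(F.start)| within fragment F, and note whether F accepts ε. Symbol fragments have C = 1 and do not accept ε. Then:
  ac — |ε-closure| equals the left operand's closure size = 1 (its accept is not ε-reachable, so the closure stops there)
  b ∪ ac — new start ε-reaches every alternative's start; none of them accept ε, so the new accept is not reached: |ε-closure| = 1 + 1 + 1 = 3
  (b ∪ ac)ca — same as the first factor's closure: |ε-closure| = 3
  ((b ∪ ac)ca)? — |ε-closure| = 1 (new start) + 3 (body) + 1 (new accept, via ε) = 5

5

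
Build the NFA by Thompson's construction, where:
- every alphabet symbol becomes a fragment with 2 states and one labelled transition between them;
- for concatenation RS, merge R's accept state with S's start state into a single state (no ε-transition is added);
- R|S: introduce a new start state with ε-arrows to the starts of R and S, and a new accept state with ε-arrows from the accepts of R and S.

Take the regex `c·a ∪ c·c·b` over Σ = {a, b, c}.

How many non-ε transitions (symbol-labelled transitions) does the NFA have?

Building bottom-up:
Each of the 5 symbol leaves contributes exactly 1 symbol transition.
  c·a → 2 symbol transitions
  c·c·b → 3 symbol transitions
  c·a ∪ c·c·b → 5 symbol transitions

5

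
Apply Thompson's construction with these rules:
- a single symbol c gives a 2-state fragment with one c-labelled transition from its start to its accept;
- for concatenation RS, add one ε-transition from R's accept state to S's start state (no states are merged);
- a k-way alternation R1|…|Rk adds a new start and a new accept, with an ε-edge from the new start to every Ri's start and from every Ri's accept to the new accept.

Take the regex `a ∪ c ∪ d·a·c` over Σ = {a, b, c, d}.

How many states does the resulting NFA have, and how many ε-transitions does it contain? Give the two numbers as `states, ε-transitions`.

12, 8

Building bottom-up:
Each of the 5 symbol leaves contributes 2 states and 0 ε-transitions.
  d·a·c : 6 states, 2 ε-transitions
  a ∪ c ∪ d·a·c : 12 states, 8 ε-transitions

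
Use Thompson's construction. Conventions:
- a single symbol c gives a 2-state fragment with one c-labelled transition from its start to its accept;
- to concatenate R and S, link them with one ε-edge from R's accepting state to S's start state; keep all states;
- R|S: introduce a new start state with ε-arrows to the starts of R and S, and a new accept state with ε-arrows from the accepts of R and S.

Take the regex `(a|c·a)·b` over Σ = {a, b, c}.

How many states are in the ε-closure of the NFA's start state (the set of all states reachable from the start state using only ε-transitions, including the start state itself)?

Let C(F) = |ε-closure(F.start)| within fragment F, and note whether F accepts ε. Symbol fragments have C = 1 and do not accept ε. Then:
  c·a → same as the first factor's closure: |ε-closure| = 1
  a|c·a → |ε-closure| = 1 + 1 + 1 = 3 (the new accept is not ε-reachable since no branch accepts ε)
  (a|c·a)·b → same as the first factor's closure: |ε-closure| = 3

3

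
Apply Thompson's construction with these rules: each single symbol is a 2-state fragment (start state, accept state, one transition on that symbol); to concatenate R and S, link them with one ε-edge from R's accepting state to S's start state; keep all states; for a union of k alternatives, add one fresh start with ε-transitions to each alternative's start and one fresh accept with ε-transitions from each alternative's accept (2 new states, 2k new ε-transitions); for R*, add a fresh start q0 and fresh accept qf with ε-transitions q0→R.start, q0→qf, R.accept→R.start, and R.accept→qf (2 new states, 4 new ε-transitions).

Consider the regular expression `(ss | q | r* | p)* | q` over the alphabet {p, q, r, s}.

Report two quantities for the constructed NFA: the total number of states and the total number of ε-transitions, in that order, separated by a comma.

20, 21

Building bottom-up:
Each of the 6 symbol leaves contributes 2 states and 0 ε-transitions.
  ss — 4 states, 1 ε-transition
  r* — 4 states, 4 ε-transitions
  ss | q | r* | p — 14 states, 13 ε-transitions
  (ss | q | r* | p)* — 16 states, 17 ε-transitions
  (ss | q | r* | p)* | q — 20 states, 21 ε-transitions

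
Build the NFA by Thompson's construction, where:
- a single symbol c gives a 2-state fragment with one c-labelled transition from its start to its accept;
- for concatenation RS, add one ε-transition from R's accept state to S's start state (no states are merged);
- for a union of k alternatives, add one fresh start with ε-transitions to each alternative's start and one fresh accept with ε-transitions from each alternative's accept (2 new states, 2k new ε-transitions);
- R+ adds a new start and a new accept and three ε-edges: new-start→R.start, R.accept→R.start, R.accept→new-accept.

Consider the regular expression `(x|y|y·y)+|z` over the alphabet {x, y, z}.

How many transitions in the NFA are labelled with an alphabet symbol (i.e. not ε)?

Recursing over subexpressions:
Each of the 5 symbol leaves contributes exactly 1 symbol transition.
  y·y : 2 symbol transitions
  x|y|y·y : 4 symbol transitions
  (x|y|y·y)+ : 4 symbol transitions
  (x|y|y·y)+|z : 5 symbol transitions

5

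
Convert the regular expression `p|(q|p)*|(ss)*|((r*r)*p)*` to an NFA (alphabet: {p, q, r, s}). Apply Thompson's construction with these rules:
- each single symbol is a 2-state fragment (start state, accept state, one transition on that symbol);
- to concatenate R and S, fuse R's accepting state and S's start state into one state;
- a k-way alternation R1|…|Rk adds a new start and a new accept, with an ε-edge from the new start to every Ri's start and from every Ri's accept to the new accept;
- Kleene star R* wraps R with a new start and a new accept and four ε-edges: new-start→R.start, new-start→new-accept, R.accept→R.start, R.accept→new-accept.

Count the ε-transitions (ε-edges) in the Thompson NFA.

Bottom-up over the parse tree:
Each of the 8 symbol leaves contributes 0 ε-transitions.
  q|p → 4 ε-transitions
  (q|p)* → 8 ε-transitions
  ss → 0 ε-transitions
  (ss)* → 4 ε-transitions
  r* → 4 ε-transitions
  r*r → 4 ε-transitions
  (r*r)* → 8 ε-transitions
  (r*r)*p → 8 ε-transitions
  ((r*r)*p)* → 12 ε-transitions
  p|(q|p)*|(ss)*|((r*r)*p)* → 32 ε-transitions

32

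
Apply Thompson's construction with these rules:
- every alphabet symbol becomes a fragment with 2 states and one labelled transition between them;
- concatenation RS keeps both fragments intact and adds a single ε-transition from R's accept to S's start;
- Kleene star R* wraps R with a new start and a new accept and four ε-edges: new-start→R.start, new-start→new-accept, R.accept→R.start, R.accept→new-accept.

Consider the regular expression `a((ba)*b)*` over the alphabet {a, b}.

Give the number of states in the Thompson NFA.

By structural recursion:
Each of the 4 symbol leaves contributes a 2-state fragment.
  ba → 4 states
  (ba)* → 6 states
  (ba)*b → 8 states
  ((ba)*b)* → 10 states
  a((ba)*b)* → 12 states

12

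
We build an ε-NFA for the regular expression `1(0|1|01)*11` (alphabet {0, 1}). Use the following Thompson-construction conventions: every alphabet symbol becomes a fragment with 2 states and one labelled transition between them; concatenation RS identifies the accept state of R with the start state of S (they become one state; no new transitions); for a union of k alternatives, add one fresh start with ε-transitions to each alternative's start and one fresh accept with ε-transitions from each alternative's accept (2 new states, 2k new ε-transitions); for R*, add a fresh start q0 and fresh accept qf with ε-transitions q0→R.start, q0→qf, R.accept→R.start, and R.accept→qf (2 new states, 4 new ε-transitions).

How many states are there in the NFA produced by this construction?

By structural recursion:
Each of the 7 symbol leaves contributes a 2-state fragment.
  01 : 3 states
  0|1|01 : 9 states
  (0|1|01)* : 11 states
  1(0|1|01)*11 : 14 states

14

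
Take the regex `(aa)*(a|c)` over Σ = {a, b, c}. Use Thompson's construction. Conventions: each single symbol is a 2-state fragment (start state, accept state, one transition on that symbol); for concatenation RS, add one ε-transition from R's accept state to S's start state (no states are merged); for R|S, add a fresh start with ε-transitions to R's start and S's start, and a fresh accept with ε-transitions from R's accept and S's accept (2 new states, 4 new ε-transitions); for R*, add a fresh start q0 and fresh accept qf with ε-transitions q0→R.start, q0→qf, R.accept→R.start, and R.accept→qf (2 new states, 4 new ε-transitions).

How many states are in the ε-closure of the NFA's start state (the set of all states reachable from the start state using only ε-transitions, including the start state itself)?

Let C(F) = |ε-closure(F.start)| within fragment F, and note whether F accepts ε. Symbol fragments have C = 1 and do not accept ε. Then:
  aa → C equals the left operand's closure size = 1 (its accept is not ε-reachable, so the closure stops there)
  (aa)* → the star's fresh start ε-reaches both the body's start and the fresh accept: C = 2 + 1 = 3
  a|c → new start ε-reaches every alternative's start; none of them accept ε, so the new accept is not reached: C = 1 + 1 + 1 = 3
  (aa)*(a|c) → C = 3 + 3 = 6 (closure spills across the concat boundary because the left factor accepts ε)

6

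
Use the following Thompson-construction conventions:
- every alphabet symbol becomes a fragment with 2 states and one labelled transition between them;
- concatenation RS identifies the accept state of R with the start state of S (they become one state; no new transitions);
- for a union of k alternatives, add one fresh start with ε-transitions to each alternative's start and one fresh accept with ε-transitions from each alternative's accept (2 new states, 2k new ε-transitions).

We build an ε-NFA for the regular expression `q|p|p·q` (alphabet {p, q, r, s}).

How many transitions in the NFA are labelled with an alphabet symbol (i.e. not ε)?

4

Building bottom-up:
Each of the 4 symbol leaves contributes exactly 1 symbol transition.
  p·q : 2 symbol transitions
  q|p|p·q : 4 symbol transitions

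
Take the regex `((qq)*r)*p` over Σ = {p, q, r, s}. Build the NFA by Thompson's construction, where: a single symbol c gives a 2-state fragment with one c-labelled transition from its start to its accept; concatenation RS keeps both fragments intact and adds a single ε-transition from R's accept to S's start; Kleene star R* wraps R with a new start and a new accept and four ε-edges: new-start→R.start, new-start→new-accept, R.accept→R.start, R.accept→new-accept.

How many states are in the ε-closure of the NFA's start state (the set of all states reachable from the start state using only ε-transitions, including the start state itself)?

Let C(F) = |ε-closure(F.start)| within fragment F, and note whether F accepts ε. Symbol fragments have C = 1 and do not accept ε. Then:
  qq → same as the first factor's closure: |ε-closure| = 1
  (qq)* → |ε-closure| = 1 (new start) + 1 (body) + 1 (new accept) = 3
  (qq)*r → the left operand accepts ε, so the closure extends into the next operand (via the concat ε-link); |ε-closure| = 3 + 1 = 4
  ((qq)*r)* → |ε-closure| = 1 (new start) + 4 (body) + 1 (new accept) = 6
  ((qq)*r)*p → the left operand accepts ε, so the closure extends into the next operand (via the concat ε-link); |ε-closure| = 6 + 1 = 7

7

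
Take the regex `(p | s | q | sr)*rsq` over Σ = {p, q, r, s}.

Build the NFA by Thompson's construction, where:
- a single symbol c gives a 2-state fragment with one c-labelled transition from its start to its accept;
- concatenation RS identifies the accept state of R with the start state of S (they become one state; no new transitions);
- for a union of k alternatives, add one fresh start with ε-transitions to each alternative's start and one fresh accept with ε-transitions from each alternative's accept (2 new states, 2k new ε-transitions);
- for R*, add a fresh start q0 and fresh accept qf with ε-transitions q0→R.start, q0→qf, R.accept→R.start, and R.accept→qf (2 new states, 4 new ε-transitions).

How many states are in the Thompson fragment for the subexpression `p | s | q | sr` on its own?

11

Fragment for `p | s | q | sr`:
Each of the 5 symbol leaves contributes a 2-state fragment.
  sr : 3 states
  p | s | q | sr : 11 states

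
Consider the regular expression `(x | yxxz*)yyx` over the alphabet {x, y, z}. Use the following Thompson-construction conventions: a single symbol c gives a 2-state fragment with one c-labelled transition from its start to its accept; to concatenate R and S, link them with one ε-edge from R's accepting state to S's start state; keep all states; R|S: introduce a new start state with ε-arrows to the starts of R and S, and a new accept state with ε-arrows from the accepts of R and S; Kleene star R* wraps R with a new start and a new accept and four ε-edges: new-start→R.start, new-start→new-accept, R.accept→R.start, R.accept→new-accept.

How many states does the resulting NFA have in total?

By structural recursion:
Each of the 8 symbol leaves contributes a 2-state fragment.
  z* — 4 states
  yxxz* — 10 states
  x | yxxz* — 14 states
  (x | yxxz*)yyx — 20 states

20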